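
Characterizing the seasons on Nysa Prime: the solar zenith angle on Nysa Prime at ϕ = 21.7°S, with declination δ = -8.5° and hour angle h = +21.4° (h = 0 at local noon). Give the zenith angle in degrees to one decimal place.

cos θ_z = sin ϕ sin δ + cos ϕ cos δ cos h = 0.054652 + 0.855572 = 0.910224.
θ_z = arccos(0.910224) = 24.5°.

θ_z = 24.5°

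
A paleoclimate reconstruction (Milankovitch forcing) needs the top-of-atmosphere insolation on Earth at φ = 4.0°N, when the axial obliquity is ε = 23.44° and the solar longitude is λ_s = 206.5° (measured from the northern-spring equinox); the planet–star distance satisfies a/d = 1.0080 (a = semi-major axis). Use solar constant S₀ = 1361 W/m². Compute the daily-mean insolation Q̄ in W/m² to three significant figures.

Q̄ ≈ 424 W/m²

Solar declination: sin δ = sin ε · sin λ_s = sin 23.44° × sin 206.5° = -0.17749, so δ = -10.224°.
cos H₀ = −tan(+4.0°) tan(-10.224°) = 0.0126, H₀ = 1.5582 rad.
Bracket: H₀ sin φ sin δ + cos φ cos δ sin H₀ = 1.5582×0.06976×-0.17749 + 0.99756×0.98412×0.99992 = -0.019293 + 0.981640 = 0.962347.
Inverse-square distance factor (a/d)² = 1.0080² = 1.016064.
Q̄ = (S₀/π) × 1.016064 × [bracket] = (1361/π) × 1.016064 × 0.962347 = 423.6 W/m².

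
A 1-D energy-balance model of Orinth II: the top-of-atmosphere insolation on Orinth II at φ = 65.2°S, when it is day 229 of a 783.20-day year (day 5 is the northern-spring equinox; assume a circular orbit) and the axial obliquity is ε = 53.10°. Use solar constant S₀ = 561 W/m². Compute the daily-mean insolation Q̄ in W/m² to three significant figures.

Solar longitude: λ_s = 360° × (229 − 5)/783.20 = 102.962°.
sin δ = sin 53.10° × sin 102.962° = 0.77931, so δ = +51.197°.
cos H₀ = −tan(-65.2°) tan(+51.197°) = 2.6914 ≥ 1 ⇒ polar night, H₀ = 0 and Q̄ = 0.

Q̄ ≈ 0.00 W/m²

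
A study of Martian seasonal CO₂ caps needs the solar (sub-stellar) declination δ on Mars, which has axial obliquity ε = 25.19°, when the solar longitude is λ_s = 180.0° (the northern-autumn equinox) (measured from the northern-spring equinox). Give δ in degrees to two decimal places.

sin δ = sin ε · sin λ_s = sin 25.19° × sin 180.0° = 0.000000.
δ = arcsin(0.000000) = +0.00°.

δ = +0.00°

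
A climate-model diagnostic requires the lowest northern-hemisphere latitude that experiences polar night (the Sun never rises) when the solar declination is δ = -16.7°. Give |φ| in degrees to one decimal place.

Polar night requires cos H₀ = −tan φ tan δ ≥ 1, i.e. tan φ tan δ ≤ −1.
The boundary is |tan φ| · |tan δ| = 1, so |φ| = 90° − |δ| = 90° − 16.7° = 73.3° in the northern hemisphere.

|φ| = 73.3°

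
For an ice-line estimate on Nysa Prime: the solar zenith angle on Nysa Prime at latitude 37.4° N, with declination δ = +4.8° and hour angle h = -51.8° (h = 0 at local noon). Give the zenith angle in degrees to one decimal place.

cos θ_z = sin ϕ sin δ + cos ϕ cos δ cos h = 0.050824 + 0.489550 = 0.540374.
θ_z = arccos(0.540374) = 57.3°.

θ_z = 57.3°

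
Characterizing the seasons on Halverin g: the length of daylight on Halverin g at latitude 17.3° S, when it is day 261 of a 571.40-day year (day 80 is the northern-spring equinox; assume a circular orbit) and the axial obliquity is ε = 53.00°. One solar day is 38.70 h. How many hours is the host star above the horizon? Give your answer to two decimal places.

Solar longitude: λ_s = 360° × (261 − 80)/571.40 = 114.036°.
sin δ = sin 53.00° × sin 114.036° = 0.72939, so δ = +46.835°.
cos H₀ = −tan φ · tan δ = −tan(-17.3°) × tan(+46.835°) = 0.3321, so H₀ = 1.2323 rad = 70.60°.
Daylight = 2H₀/(2π) × 38.70 h = (1.2323/π) × 38.70 = 15.18 h.

15.18 h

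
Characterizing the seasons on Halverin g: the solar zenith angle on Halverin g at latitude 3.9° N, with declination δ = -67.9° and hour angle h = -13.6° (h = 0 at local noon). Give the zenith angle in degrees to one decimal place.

cos θ_z = sin ϕ sin δ + cos ϕ cos δ cos h = -0.063018 + 0.364829 = 0.301811.
θ_z = arccos(0.301811) = 72.4°.

θ_z = 72.4°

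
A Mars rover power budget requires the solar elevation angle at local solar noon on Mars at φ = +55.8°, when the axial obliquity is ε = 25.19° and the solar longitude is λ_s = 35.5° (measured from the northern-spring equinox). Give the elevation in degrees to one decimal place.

Solar declination: sin δ = sin ε · sin λ_s = sin 25.19° × sin 35.5° = 0.24716, so δ = +14.309°.
At local noon the hour angle is zero, so the zenith angle equals |φ − δ| = |+55.8° − (+14.309°)| = 41.491°.
Elevation = 90° − 41.491° = 48.5°.

48.5°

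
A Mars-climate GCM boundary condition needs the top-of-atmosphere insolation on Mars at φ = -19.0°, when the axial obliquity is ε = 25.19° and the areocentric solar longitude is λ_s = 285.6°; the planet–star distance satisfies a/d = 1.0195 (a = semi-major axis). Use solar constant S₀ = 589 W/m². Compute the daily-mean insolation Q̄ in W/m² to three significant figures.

Q̄ ≈ 211 W/m²

sin δ = sin 25.19° × sin 285.6° = -0.40994, so δ = -24.201°.
cos H₀ = −tan(-19.0°) tan(-24.201°) = -0.1548, H₀ = 1.7262 rad.
Bracket: H₀ sin φ sin δ + cos φ cos δ sin H₀ = 1.7262×-0.32557×-0.40994 + 0.94552×0.91211×0.98795 = 0.230386 + 0.852026 = 1.082412.
Inverse-square distance factor (a/d)² = 1.0195² = 1.039380.
Q̄ = (S₀/π) × 1.039380 × [bracket] = (589/π) × 1.039380 × 1.082412 = 210.9 W/m².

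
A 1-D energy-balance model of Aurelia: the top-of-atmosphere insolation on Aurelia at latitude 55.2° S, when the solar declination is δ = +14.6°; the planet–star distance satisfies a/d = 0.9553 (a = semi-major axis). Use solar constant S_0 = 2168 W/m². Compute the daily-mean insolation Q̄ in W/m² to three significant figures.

cos h₀ = −tan(-55.2°) tan(+14.600°) = 0.3748, h₀ = 1.1866 rad.
Bracket: h₀ sin ϕ sin δ + cos ϕ cos δ sin h₀ = 1.1866×-0.82115×0.25207 + 0.57071×0.96771×0.92711 = -0.245611 + 0.512026 = 0.266415.
Inverse-square distance factor (a/d)² = 0.9553² = 0.912598.
Q̄ = (S_0/π) × 0.912598 × [bracket] = (2168/π) × 0.912598 × 0.266415 = 167.8 W/m².

Q̄ ≈ 168 W/m²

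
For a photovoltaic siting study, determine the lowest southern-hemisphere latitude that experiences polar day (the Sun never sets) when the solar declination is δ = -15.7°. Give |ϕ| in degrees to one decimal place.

|ϕ| = 74.3°

Polar day requires cos h₀ = −tan ϕ tan δ ≤ −1, i.e. tan ϕ tan δ ≥ 1.
The boundary is |tan ϕ| · |tan δ| = 1, so |ϕ| = 90° − |δ| = 90° − 15.7° = 74.3° in the southern hemisphere.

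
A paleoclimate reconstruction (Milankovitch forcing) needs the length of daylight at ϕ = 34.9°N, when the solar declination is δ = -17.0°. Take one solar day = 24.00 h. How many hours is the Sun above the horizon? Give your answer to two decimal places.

10.36 h

cos h₀ = −tan ϕ · tan δ = −tan(+34.9°) × tan(-17.000°) = 0.2133, so h₀ = 1.3559 rad = 77.69°.
Daylight = 2h₀/(2π) × 24.00 h = (1.3559/π) × 24.00 = 10.36 h.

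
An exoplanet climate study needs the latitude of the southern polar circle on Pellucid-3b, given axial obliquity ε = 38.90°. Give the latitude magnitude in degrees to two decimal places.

The polar circle is the lowest latitude that experiences at least one full rotation of continuous darkness at the northern-summer solstice; it lies at |φ| = 90° − ε = 90° − 38.90° = 51.10°.

51.10°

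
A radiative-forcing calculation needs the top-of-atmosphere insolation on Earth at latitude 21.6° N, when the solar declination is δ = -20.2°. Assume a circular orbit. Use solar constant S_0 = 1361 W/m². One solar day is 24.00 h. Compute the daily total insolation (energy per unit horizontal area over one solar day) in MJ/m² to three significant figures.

25.5 MJ/m²

cos h₀ = −tan(+21.6°) tan(-20.200°) = 0.1457, h₀ = 1.4246 rad.
Bracket: h₀ sin ϕ sin δ + cos ϕ cos δ sin h₀ = 1.4246×0.36812×-0.34530 + 0.92978×0.93849×0.98933 = -0.181084 + 0.863279 = 0.682195.
Q̄ = (S_0/π) × [bracket] = (1361/π) × 0.682195 = 295.54 W/m².
Daily total = Q̄ × 24.00 h × 3600 s/h = 295.54 × 24.00 × 3600 / 10⁶ = 25.53 MJ/m².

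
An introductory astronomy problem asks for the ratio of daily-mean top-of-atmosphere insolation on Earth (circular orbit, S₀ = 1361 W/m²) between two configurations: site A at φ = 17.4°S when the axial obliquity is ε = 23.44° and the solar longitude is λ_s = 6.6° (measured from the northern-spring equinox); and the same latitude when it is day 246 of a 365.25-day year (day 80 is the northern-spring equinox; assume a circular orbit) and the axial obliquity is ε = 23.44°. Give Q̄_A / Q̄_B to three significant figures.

— Configuration A (φ=-17.4°):
Solar declination: sin δ = sin ε · sin λ_s = sin 23.44° × sin 6.6° = 0.04572, so δ = +2.621°.
cos H₀ = −tan(-17.4°) tan(+2.621°) = 0.0143, H₀ = 1.5565 rad.
Bracket: H₀ sin φ sin δ + cos φ cos δ sin H₀ = 1.5565×-0.29904×0.04572 + 0.95424×0.99895×0.99990 = -0.021281 + 0.953143 = 0.931862.
Q̄ = (S₀/π) × [bracket] = (1361/π) × 0.931862 = 403.70 W/m².
— Configuration B (φ=-17.4°):
Solar longitude: λ_s = 360° × (246 − 80)/365.25 = 163.614°.
sin δ = sin 23.44° × sin 163.614° = 0.11222, so δ = +6.443°.
cos H₀ = −tan(-17.4°) tan(+6.443°) = 0.0354, H₀ = 1.5354 rad.
Bracket: H₀ sin φ sin δ + cos φ cos δ sin H₀ = 1.5354×-0.29904×0.11222 + 0.95424×0.99368×0.99937 = -0.051525 + 0.947612 = 0.896087.
Q̄ = (S₀/π) × [bracket] = (1361/π) × 0.896087 = 388.20 W/m².
Ratio Q̄_A / Q̄_B = 403.70 / 388.20 = 1.040.

Q̄_A / Q̄_B ≈ 1.04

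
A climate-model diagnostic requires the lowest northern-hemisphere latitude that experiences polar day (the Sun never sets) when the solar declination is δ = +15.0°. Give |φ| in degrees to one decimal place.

|φ| = 75.0°

Polar day requires cos H₀ = −tan φ tan δ ≤ −1, i.e. tan φ tan δ ≥ 1.
The boundary is |tan φ| · |tan δ| = 1, so |φ| = 90° − |δ| = 90° − 15.0° = 75.0° in the northern hemisphere.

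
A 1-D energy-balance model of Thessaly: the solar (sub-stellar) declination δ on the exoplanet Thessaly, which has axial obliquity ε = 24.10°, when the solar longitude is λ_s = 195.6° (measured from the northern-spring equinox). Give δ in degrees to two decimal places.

sin δ = sin ε · sin λ_s = sin 24.10° × sin 195.6° = -0.109808.
δ = arcsin(-0.109808) = -6.30°.

δ = -6.30°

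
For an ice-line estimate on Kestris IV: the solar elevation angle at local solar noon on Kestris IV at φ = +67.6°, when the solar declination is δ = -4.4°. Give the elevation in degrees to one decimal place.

18.0°

At local noon the hour angle is zero, so the zenith angle equals |φ − δ| = |+67.6° − (-4.400°)| = 72.000°.
Elevation = 90° − 72.000° = 18.0°.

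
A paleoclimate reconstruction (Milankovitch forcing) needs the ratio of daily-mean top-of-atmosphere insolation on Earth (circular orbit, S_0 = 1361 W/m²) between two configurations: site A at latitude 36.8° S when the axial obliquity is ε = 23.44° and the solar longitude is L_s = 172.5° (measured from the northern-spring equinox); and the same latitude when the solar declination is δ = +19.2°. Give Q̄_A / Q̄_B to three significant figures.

— Configuration A (ϕ=-36.8°):
Solar declination: sin δ = sin ε · sin L_s = sin 23.44° × sin 172.5° = 0.05192, so δ = +2.976°.
cos h₀ = −tan(-36.8°) tan(+2.976°) = 0.0389, h₀ = 1.5319 rad.
Bracket: h₀ sin ϕ sin δ + cos ϕ cos δ sin h₀ = 1.5319×-0.59902×0.05192 + 0.80073×0.99865×0.99924 = -0.047644 + 0.799041 = 0.751397.
Q̄ = (S_0/π) × [bracket] = (1361/π) × 0.751397 = 325.52 W/m².
— Configuration B (ϕ=-36.8°):
cos h₀ = −tan(-36.8°) tan(+19.200°) = 0.2605, h₀ = 1.3072 rad.
Bracket: h₀ sin ϕ sin δ + cos ϕ cos δ sin h₀ = 1.3072×-0.59902×0.32887 + 0.80073×0.94438×0.96547 = -0.257518 + 0.730082 = 0.472564.
Q̄ = (S_0/π) × [bracket] = (1361/π) × 0.472564 = 204.72 W/m².
Ratio Q̄_A / Q̄_B = 325.52 / 204.72 = 1.590.

Q̄_A / Q̄_B ≈ 1.59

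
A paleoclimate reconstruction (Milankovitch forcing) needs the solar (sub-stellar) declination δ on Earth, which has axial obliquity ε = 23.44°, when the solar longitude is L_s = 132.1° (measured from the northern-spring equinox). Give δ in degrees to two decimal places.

sin δ = sin ε · sin L_s = sin 23.44° × sin 132.1° = 0.295149.
δ = arcsin(0.295149) = +17.17°.

δ = +17.17°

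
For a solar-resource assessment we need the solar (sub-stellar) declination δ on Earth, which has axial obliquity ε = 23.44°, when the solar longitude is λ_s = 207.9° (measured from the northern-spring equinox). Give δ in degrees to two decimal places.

sin δ = sin ε · sin λ_s = sin 23.44° × sin 207.9° = -0.186137.
δ = arcsin(-0.186137) = -10.73°.

δ = -10.73°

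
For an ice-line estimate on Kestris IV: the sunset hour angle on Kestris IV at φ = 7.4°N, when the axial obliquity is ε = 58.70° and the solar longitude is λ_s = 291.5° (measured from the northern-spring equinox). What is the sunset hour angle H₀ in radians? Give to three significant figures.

H₀ = 1.40 rad

Solar declination: sin δ = sin ε · sin λ_s = sin 58.70° × sin 291.5° = -0.79500, so δ = -52.656°.
cos H₀ = −tan φ · tan δ = −tan(+7.4°) × tan(-52.656°) = 0.1702, so H₀ = 1.3997 rad = 80.20°.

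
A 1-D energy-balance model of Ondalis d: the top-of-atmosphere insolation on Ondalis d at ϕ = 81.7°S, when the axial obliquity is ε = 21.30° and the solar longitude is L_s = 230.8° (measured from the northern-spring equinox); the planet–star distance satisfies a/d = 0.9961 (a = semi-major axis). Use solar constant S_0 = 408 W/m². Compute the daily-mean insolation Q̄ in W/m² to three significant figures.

Q̄ ≈ 113 W/m²

Solar declination: sin δ = sin ε · sin L_s = sin 21.30° × sin 230.8° = -0.28150, so δ = -16.350°.
cos h₀ = −tan(-81.7°) tan(-16.350°) = -2.0109 ≤ −1 ⇒ polar day, h₀ = π.
Bracket: h₀ sin ϕ sin δ + cos ϕ cos δ sin h₀ = 3.1416×-0.98953×-0.28150 + 0.14436×0.95956×0.00000 = 0.875101 + 0.000000 = 0.875101.
Inverse-square distance factor (a/d)² = 0.9961² = 0.992215.
Q̄ = (S_0/π) × 0.992215 × [bracket] = (408/π) × 0.992215 × 0.875101 = 112.8 W/m².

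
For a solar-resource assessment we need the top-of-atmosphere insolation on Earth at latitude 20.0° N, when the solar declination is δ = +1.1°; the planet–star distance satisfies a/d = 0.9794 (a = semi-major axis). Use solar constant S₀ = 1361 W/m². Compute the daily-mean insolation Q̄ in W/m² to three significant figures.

Q̄ ≈ 395 W/m²

cos H₀ = −tan(+20.0°) tan(+1.100°) = -0.0070, H₀ = 1.5778 rad.
Bracket: H₀ sin φ sin δ + cos φ cos δ sin H₀ = 1.5778×0.34202×0.01920 + 0.93969×0.99982×0.99998 = 0.010361 + 0.939502 = 0.949863.
Inverse-square distance factor (a/d)² = 0.9794² = 0.959224.
Q̄ = (S₀/π) × 0.959224 × [bracket] = (1361/π) × 0.959224 × 0.949863 = 394.7 W/m².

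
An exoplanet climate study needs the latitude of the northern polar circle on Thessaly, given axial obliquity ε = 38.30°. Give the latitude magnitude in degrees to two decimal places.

51.70°

The polar circle is the lowest latitude that experiences at least one full rotation of continuous daylight at the northern-summer solstice; it lies at |ϕ| = 90° − ε = 90° − 38.30° = 51.70°.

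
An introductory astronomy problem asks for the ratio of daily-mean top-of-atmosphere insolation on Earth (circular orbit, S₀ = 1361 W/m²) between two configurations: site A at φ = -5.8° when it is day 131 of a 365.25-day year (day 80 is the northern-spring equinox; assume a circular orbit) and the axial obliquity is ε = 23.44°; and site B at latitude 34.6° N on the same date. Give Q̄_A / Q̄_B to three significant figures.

Q̄_A / Q̄_B ≈ 0.836

— Configuration A (φ=-5.8°):
Solar longitude: λ_s = 360° × (131 − 80)/365.25 = 50.267°.
sin δ = sin 23.44° × sin 50.267° = 0.30591, so δ = +17.813°.
cos H₀ = −tan(-5.8°) tan(+17.813°) = 0.0326, H₀ = 1.5382 rad.
Bracket: H₀ sin φ sin δ + cos φ cos δ sin H₀ = 1.5382×-0.10106×0.30591 + 0.99488×0.95206×0.99947 = -0.047554 + 0.946683 = 0.899129.
Q̄ = (S₀/π) × [bracket] = (1361/π) × 0.899129 = 389.52 W/m².
— Configuration B (φ=+34.6°):
cos H₀ = −tan(+34.6°) tan(+17.813°) = -0.2217, H₀ = 1.7943 rad.
Bracket: H₀ sin φ sin δ + cos φ cos δ sin H₀ = 1.7943×0.56784×0.30591 + 0.82314×0.95206×0.97512 = 0.311684 + 0.764181 = 1.075865.
Q̄ = (S₀/π) × [bracket] = (1361/π) × 1.075865 = 466.09 W/m².
Ratio Q̄_A / Q̄_B = 389.52 / 466.09 = 0.8357.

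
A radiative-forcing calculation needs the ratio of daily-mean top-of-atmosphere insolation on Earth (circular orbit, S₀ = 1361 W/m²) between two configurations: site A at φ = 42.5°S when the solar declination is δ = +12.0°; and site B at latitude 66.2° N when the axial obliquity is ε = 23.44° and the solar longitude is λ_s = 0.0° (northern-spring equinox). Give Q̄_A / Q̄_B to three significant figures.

— Configuration A (φ=-42.5°):
cos H₀ = −tan(-42.5°) tan(+12.000°) = 0.1948, H₀ = 1.3748 rad.
Bracket: H₀ sin φ sin δ + cos φ cos δ sin H₀ = 1.3748×-0.67559×0.20791 + 0.73728×0.97815×0.98085 = -0.193107 + 0.707360 = 0.514253.
Q̄ = (S₀/π) × [bracket] = (1361/π) × 0.514253 = 222.78 W/m².
— Configuration B (φ=+66.2°):
Solar declination: sin δ = sin ε · sin λ_s = sin 23.44° × sin 0.0° = 0.00000, so δ = +0.000°.
cos H₀ = −tan(+66.2°) tan(+0.000°) = -0.0000, H₀ = 1.5708 rad.
Bracket: H₀ sin φ sin δ + cos φ cos δ sin H₀ = 1.5708×0.91496×0.00000 + 0.40355×1.00000×1.00000 = 0.000000 + 0.403550 = 0.403550.
Q̄ = (S₀/π) × [bracket] = (1361/π) × 0.403550 = 174.83 W/m².
Ratio Q̄_A / Q̄_B = 222.78 / 174.83 = 1.274.

Q̄_A / Q̄_B ≈ 1.27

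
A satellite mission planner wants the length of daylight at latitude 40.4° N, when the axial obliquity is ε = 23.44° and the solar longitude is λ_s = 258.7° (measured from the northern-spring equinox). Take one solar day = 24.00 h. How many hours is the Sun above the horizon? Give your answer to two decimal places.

Solar declination: sin δ = sin ε · sin λ_s = sin 23.44° × sin 258.7° = -0.39008, so δ = -22.959°.
cos H₀ = −tan φ · tan δ = −tan(+40.4°) × tan(-22.959°) = 0.3605, so H₀ = 1.2019 rad = 68.87°.
Daylight = 2H₀/(2π) × 24.00 h = (1.2019/π) × 24.00 = 9.18 h.

9.18 h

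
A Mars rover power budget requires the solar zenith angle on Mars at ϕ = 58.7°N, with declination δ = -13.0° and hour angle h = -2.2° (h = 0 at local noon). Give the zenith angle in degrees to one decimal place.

cos θ_z = sin ϕ sin δ + cos ϕ cos δ cos h = -0.192211 + 0.505831 = 0.313620.
θ_z = arccos(0.313620) = 71.7°.

θ_z = 71.7°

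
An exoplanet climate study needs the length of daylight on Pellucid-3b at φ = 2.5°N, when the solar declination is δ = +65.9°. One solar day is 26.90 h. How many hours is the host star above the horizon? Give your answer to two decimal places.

cos H₀ = −tan φ · tan δ = −tan(+2.5°) × tan(+65.900°) = -0.0976, so H₀ = 1.6686 rad = 95.60°.
Daylight = 2H₀/(2π) × 26.90 h = (1.6686/π) × 26.90 = 14.29 h.

14.29 h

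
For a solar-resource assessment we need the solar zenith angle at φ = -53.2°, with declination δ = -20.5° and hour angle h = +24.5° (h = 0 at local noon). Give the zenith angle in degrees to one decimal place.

cos θ_z = sin φ sin δ + cos φ cos δ cos h = 0.280422 + 0.510569 = 0.790991.
θ_z = arccos(0.790991) = 37.7°.

θ_z = 37.7°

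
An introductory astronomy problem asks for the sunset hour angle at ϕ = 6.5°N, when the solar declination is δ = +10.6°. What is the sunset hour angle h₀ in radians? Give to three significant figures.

cos h₀ = −tan ϕ · tan δ = −tan(+6.5°) × tan(+10.600°) = -0.0213, so h₀ = 1.5921 rad = 91.22°.

h₀ = 1.59 rad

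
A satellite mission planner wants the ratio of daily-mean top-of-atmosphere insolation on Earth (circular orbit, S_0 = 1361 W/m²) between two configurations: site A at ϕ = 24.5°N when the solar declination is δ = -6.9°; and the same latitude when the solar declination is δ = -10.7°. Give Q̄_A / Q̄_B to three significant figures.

— Configuration A (ϕ=+24.5°):
cos h₀ = −tan(+24.5°) tan(-6.900°) = 0.0551, h₀ = 1.5156 rad.
Bracket: h₀ sin ϕ sin δ + cos ϕ cos δ sin h₀ = 1.5156×0.41469×-0.12014 + 0.90996×0.99276×0.99848 = -0.075508 + 0.901999 = 0.826491.
Q̄ = (S_0/π) × [bracket] = (1361/π) × 0.826491 = 358.05 W/m².
— Configuration B (ϕ=+24.5°):
cos h₀ = −tan(+24.5°) tan(-10.700°) = 0.0861, h₀ = 1.4846 rad.
Bracket: h₀ sin ϕ sin δ + cos ϕ cos δ sin h₀ = 1.4846×0.41469×-0.18567 + 0.90996×0.98261×0.99629 = -0.114308 + 0.890819 = 0.776511.
Q̄ = (S_0/π) × [bracket] = (1361/π) × 0.776511 = 336.40 W/m².
Ratio Q̄_A / Q̄_B = 358.05 / 336.40 = 1.064.

Q̄_A / Q̄_B ≈ 1.06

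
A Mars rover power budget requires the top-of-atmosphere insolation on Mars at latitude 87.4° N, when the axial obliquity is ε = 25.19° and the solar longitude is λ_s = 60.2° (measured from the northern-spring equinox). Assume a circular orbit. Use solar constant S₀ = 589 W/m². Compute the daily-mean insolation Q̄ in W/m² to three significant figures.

Solar declination: sin δ = sin ε · sin λ_s = sin 25.19° × sin 60.2° = 0.36934, so δ = +21.675°.
cos H₀ = −tan(+87.4°) tan(+21.675°) = -8.7523 ≤ −1 ⇒ polar day, H₀ = π.
Bracket: H₀ sin φ sin δ + cos φ cos δ sin H₀ = 3.1416×0.99897×0.36934 + 0.04536×0.92929×0.00000 = 1.159123 + 0.000000 = 1.159123.
Q̄ = (S₀/π) × [bracket] = (589/π) × 1.159123 = 217.3 W/m².

Q̄ ≈ 217 W/m²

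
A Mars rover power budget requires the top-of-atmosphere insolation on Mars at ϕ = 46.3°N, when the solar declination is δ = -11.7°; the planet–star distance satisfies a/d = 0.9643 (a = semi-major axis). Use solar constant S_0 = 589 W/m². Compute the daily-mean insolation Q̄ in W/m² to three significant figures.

cos h₀ = −tan(+46.3°) tan(-11.700°) = 0.2167, h₀ = 1.3524 rad.
Bracket: h₀ sin ϕ sin δ + cos ϕ cos δ sin h₀ = 1.3524×0.72297×-0.20279 + 0.69088×0.97922×0.97624 = -0.198277 + 0.660449 = 0.462172.
Inverse-square distance factor (a/d)² = 0.9643² = 0.929874.
Q̄ = (S_0/π) × 0.929874 × [bracket] = (589/π) × 0.929874 × 0.462172 = 80.57 W/m².

Q̄ ≈ 80.6 W/m²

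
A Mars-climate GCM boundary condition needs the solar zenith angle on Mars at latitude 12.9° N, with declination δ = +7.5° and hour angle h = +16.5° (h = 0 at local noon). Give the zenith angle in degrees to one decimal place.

cos θ_z = sin ϕ sin δ + cos ϕ cos δ cos h = 0.029140 + 0.926624 = 0.955764.
θ_z = arccos(0.955764) = 17.1°.

θ_z = 17.1°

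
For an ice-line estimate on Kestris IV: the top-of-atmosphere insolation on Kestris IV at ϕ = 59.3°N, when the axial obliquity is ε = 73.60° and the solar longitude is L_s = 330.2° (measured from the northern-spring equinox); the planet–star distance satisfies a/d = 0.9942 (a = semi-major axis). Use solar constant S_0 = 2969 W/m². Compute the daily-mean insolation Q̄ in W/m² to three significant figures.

Solar declination: sin δ = sin ε · sin L_s = sin 73.60° × sin 330.2° = -0.47675, so δ = -28.474°.
cos h₀ = −tan(+59.3°) tan(-28.474°) = 0.9134, h₀ = 0.4191 rad.
Bracket: h₀ sin ϕ sin δ + cos ϕ cos δ sin h₀ = 0.4191×0.85985×-0.47675 + 0.51054×0.87904×0.40698 = -0.171803 + 0.182647 = 0.010844.
Inverse-square distance factor (a/d)² = 0.9942² = 0.988434.
Q̄ = (S_0/π) × 0.988434 × [bracket] = (2969/π) × 0.988434 × 0.010844 = 10.13 W/m².

Q̄ ≈ 10.1 W/m²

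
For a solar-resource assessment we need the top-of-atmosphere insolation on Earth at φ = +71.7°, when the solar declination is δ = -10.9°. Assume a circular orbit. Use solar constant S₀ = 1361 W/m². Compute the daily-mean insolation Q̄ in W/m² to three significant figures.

cos H₀ = −tan(+71.7°) tan(-10.900°) = 0.5823, H₀ = 0.9493 rad.
Bracket: H₀ sin φ sin δ + cos φ cos δ sin H₀ = 0.9493×0.94943×-0.18910 + 0.31399×0.98196×0.81299 = -0.170435 + 0.250666 = 0.080231.
Q̄ = (S₀/π) × [bracket] = (1361/π) × 0.080231 = 34.76 W/m².

Q̄ ≈ 34.8 W/m²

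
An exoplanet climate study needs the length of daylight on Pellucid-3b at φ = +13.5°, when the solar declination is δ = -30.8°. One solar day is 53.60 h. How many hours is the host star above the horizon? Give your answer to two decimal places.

24.35 h

cos H₀ = −tan φ · tan δ = −tan(+13.5°) × tan(-30.800°) = 0.1431, so H₀ = 1.4272 rad = 81.77°.
Daylight = 2H₀/(2π) × 53.60 h = (1.4272/π) × 53.60 = 24.35 h.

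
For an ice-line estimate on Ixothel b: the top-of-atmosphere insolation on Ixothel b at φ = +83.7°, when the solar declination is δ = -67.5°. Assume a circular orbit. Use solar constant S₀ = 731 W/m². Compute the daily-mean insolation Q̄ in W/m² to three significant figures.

Q̄ ≈ 0.00 W/m²

cos H₀ = −tan(+83.7°) tan(-67.500°) = 21.8677 ≥ 1 ⇒ polar night, H₀ = 0 and Q̄ = 0.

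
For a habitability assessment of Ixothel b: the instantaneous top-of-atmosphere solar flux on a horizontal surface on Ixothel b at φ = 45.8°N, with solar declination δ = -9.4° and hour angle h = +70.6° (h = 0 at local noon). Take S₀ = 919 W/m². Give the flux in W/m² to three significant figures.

102 W/m²

cos θ_z = sin φ sin δ + cos φ cos δ cos h = -0.117090 + 0.228462 = 0.111372.
Flux = S₀ · cos θ_z = 919 × 0.111372 = 102.4 W/m².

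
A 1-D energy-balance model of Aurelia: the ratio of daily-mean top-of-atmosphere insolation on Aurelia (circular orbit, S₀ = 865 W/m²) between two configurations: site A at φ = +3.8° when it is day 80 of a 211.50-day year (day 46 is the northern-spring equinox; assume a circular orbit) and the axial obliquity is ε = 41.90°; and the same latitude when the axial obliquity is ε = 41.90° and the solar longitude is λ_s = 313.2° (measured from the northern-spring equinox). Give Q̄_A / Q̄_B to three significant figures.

Q̄_A / Q̄_B ≈ 1.07

— Configuration A (φ=+3.8°):
Solar longitude: λ_s = 360° × (80 − 46)/211.50 = 57.872°.
sin δ = sin 41.90° × sin 57.872° = 0.56556, so δ = +34.441°.
cos H₀ = −tan(+3.8°) tan(+34.441°) = -0.0455, H₀ = 1.6164 rad.
Bracket: H₀ sin φ sin δ + cos φ cos δ sin H₀ = 1.6164×0.06627×0.56556 + 0.99780×0.82470×0.99896 = 0.060582 + 0.822030 = 0.882612.
Q̄ = (S₀/π) × [bracket] = (865/π) × 0.882612 = 243.02 W/m².
— Configuration B (φ=+3.8°):
Solar declination: sin δ = sin ε · sin λ_s = sin 41.90° × sin 313.2° = -0.48683, so δ = -29.132°.
cos H₀ = −tan(+3.8°) tan(-29.132°) = 0.0370, H₀ = 1.5338 rad.
Bracket: H₀ sin φ sin δ + cos φ cos δ sin H₀ = 1.5338×0.06627×-0.48683 + 0.99780×0.87350×0.99931 = -0.049484 + 0.870977 = 0.821493.
Q̄ = (S₀/π) × [bracket] = (865/π) × 0.821493 = 226.19 W/m².
Ratio Q̄_A / Q̄_B = 243.02 / 226.19 = 1.074.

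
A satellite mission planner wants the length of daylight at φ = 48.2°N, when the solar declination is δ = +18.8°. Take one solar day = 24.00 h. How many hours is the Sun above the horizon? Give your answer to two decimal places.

cos H₀ = −tan φ · tan δ = −tan(+48.2°) × tan(+18.800°) = -0.3807, so H₀ = 1.9614 rad = 112.38°.
Daylight = 2H₀/(2π) × 24.00 h = (1.9614/π) × 24.00 = 14.98 h.

14.98 h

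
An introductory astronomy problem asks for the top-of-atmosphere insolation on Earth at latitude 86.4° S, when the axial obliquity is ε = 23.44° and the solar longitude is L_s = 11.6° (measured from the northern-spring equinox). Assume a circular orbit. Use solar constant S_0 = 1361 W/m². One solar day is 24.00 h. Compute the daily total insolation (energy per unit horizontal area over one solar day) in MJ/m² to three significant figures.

0.00 MJ/m²

Solar declination: sin δ = sin ε · sin L_s = sin 23.44° × sin 11.6° = 0.07999, so δ = +4.588°.
cos h₀ = −tan(-86.4°) tan(+4.588°) = 1.2754 ≥ 1 ⇒ polar night, h₀ = 0 and Q̄ = 0.
Daily total = Q̄ × 24.00 h × 3600 s/h = 0.00 MJ/m².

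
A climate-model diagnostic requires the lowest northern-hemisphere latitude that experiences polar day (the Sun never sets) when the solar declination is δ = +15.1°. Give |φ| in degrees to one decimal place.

|φ| = 74.9°

Polar day requires cos H₀ = −tan φ tan δ ≤ −1, i.e. tan φ tan δ ≥ 1.
The boundary is |tan φ| · |tan δ| = 1, so |φ| = 90° − |δ| = 90° − 15.1° = 74.9° in the northern hemisphere.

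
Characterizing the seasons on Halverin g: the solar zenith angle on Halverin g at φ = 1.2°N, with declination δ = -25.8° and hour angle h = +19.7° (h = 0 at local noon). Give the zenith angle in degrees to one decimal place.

cos θ_z = sin φ sin δ + cos φ cos δ cos h = -0.009115 + 0.847438 = 0.838323.
θ_z = arccos(0.838323) = 33.0°.

θ_z = 33.0°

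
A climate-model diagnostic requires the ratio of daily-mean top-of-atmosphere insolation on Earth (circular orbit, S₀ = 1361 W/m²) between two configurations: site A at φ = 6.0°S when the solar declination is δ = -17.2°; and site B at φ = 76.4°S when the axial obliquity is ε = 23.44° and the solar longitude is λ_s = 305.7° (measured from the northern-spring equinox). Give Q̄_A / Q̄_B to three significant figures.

Q̄_A / Q̄_B ≈ 1.01

— Configuration A (φ=-6.0°):
cos H₀ = −tan(-6.0°) tan(-17.200°) = -0.0325, H₀ = 1.6033 rad.
Bracket: H₀ sin φ sin δ + cos φ cos δ sin H₀ = 1.6033×-0.10453×-0.29571 + 0.99452×0.95528×0.99947 = 0.049559 + 0.949542 = 0.999101.
Q̄ = (S₀/π) × [bracket] = (1361/π) × 0.999101 = 432.83 W/m².
— Configuration B (φ=-76.4°):
Solar declination: sin δ = sin ε · sin λ_s = sin 23.44° × sin 305.7° = -0.32304, so δ = -18.847°.
cos H₀ = −tan(-76.4°) tan(-18.847°) = -1.4109 ≤ −1 ⇒ polar day, H₀ = π.
Bracket: H₀ sin φ sin δ + cos φ cos δ sin H₀ = 3.1416×-0.97196×-0.32304 + 0.23514×0.94639×0.00000 = 0.986406 + 0.000000 = 0.986406.
Q̄ = (S₀/π) × [bracket] = (1361/π) × 0.986406 = 427.33 W/m².
Ratio Q̄_A / Q̄_B = 432.83 / 427.33 = 1.013.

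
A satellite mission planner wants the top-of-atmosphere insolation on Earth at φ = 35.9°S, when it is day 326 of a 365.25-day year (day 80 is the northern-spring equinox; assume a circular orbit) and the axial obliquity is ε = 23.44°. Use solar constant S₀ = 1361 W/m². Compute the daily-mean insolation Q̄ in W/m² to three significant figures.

Q̄ ≈ 481 W/m²

Solar longitude: λ_s = 360° × (326 − 80)/365.25 = 242.464°.
sin δ = sin 23.44° × sin 242.464° = -0.35273, so δ = -20.654°.
cos H₀ = −tan(-35.9°) tan(-20.654°) = -0.2729, H₀ = 1.8472 rad.
Bracket: H₀ sin φ sin δ + cos φ cos δ sin H₀ = 1.8472×-0.58637×-0.35273 + 0.81004×0.93573×0.96205 = 0.382057 + 0.729213 = 1.111270.
Q̄ = (S₀/π) × [bracket] = (1361/π) × 1.111270 = 481.4 W/m².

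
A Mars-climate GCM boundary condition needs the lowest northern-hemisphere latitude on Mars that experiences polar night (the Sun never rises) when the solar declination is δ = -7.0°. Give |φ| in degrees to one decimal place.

|φ| = 83.0°

Polar night requires cos H₀ = −tan φ tan δ ≥ 1, i.e. tan φ tan δ ≤ −1.
The boundary is |tan φ| · |tan δ| = 1, so |φ| = 90° − |δ| = 90° − 7.0° = 83.0° in the northern hemisphere.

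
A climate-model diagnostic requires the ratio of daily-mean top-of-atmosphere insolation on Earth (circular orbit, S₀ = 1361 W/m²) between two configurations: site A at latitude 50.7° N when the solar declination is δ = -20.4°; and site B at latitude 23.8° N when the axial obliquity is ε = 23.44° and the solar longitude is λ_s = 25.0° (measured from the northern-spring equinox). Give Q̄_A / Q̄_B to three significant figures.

Q̄_A / Q̄_B ≈ 0.230

— Configuration A (φ=+50.7°):
cos H₀ = −tan(+50.7°) tan(-20.400°) = 0.4544, H₀ = 1.0991 rad.
Bracket: H₀ sin φ sin δ + cos φ cos δ sin H₀ = 1.0991×0.77384×-0.34857 + 0.63338×0.93728×0.89081 = -0.296468 + 0.528833 = 0.232365.
Q̄ = (S₀/π) × [bracket] = (1361/π) × 0.232365 = 100.67 W/m².
— Configuration B (φ=+23.8°):
Solar declination: sin δ = sin ε · sin λ_s = sin 23.44° × sin 25.0° = 0.16811, so δ = +9.678°.
cos H₀ = −tan(+23.8°) tan(+9.678°) = -0.0752, H₀ = 1.6461 rad.
Bracket: H₀ sin φ sin δ + cos φ cos δ sin H₀ = 1.6461×0.40355×0.16811 + 0.91496×0.98577×0.99717 = 0.111673 + 0.899388 = 1.011061.
Q̄ = (S₀/π) × [bracket] = (1361/π) × 1.011061 = 438.01 W/m².
Ratio Q̄_A / Q̄_B = 100.67 / 438.01 = 0.2298.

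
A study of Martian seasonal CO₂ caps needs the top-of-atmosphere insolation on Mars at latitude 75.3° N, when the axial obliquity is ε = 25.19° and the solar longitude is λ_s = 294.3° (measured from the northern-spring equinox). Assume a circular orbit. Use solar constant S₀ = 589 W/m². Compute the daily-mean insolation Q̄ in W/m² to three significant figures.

Solar declination: sin δ = sin ε · sin λ_s = sin 25.19° × sin 294.3° = -0.38791, so δ = -22.825°.
cos H₀ = −tan(+75.3°) tan(-22.825°) = 1.6043 ≥ 1 ⇒ polar night, H₀ = 0 and Q̄ = 0.

Q̄ ≈ 0.00 W/m²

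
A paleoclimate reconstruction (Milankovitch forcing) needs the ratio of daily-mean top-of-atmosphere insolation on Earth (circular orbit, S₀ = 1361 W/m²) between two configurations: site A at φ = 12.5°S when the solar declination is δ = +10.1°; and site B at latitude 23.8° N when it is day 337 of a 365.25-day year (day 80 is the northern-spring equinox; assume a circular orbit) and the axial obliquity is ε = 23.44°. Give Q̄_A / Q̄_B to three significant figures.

— Configuration A (φ=-12.5°):
cos H₀ = −tan(-12.5°) tan(+10.100°) = 0.0395, H₀ = 1.5313 rad.
Bracket: H₀ sin φ sin δ + cos φ cos δ sin H₀ = 1.5313×-0.21644×0.17537 + 0.97630×0.98450×0.99922 = -0.058124 + 0.960418 = 0.902294.
Q̄ = (S₀/π) × [bracket] = (1361/π) × 0.902294 = 390.89 W/m².
— Configuration B (φ=+23.8°):
Solar longitude: λ_s = 360° × (337 − 80)/365.25 = 253.306°.
sin δ = sin 23.44° × sin 253.306° = -0.38102, so δ = -22.397°.
cos H₀ = −tan(+23.8°) tan(-22.397°) = 0.1818, H₀ = 1.3880 rad.
Bracket: H₀ sin φ sin δ + cos φ cos δ sin H₀ = 1.3880×0.40355×-0.38102 + 0.91496×0.92457×0.98334 = -0.213420 + 0.831851 = 0.618431.
Q̄ = (S₀/π) × [bracket] = (1361/π) × 0.618431 = 267.92 W/m².
Ratio Q̄_A / Q̄_B = 390.89 / 267.92 = 1.459.

Q̄_A / Q̄_B ≈ 1.46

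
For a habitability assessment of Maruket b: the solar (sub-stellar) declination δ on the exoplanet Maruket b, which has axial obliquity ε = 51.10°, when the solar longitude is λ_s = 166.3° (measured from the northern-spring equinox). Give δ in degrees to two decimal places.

sin δ = sin ε · sin λ_s = sin 51.10° × sin 166.3° = 0.184318.
δ = arcsin(0.184318) = +10.62°.

δ = +10.62°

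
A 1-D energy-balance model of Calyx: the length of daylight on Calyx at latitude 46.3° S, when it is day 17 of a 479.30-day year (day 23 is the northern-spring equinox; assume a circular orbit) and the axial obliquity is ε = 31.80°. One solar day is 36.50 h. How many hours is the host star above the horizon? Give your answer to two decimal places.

18.75 h

Solar longitude: λ_s = 360° × (17 − 23)/479.30 = -4.507°, i.e. -4.507° + 360° = 355.493°.
sin δ = sin 31.80° × sin 355.493° = -0.04140, so δ = -2.373°.
cos H₀ = −tan φ · tan δ = −tan(-46.3°) × tan(-2.373°) = -0.0434, so H₀ = 1.6142 rad = 92.49°.
Daylight = 2H₀/(2π) × 36.50 h = (1.6142/π) × 36.50 = 18.75 h.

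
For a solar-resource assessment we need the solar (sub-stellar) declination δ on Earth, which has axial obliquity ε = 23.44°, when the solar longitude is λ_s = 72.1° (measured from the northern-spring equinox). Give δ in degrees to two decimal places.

δ = +22.24°

sin δ = sin ε · sin λ_s = sin 23.44° × sin 72.1° = 0.378533.
δ = arcsin(0.378533) = +22.24°.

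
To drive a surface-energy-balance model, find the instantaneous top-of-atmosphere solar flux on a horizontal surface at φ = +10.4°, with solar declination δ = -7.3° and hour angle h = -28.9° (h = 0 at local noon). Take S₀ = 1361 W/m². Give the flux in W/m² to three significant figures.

cos θ_z = sin φ sin δ + cos φ cos δ cos h = -0.022938 + 0.854102 = 0.831164.
Flux = S₀ · cos θ_z = 1361 × 0.831164 = 1131 W/m².

1.13e+03 W/m²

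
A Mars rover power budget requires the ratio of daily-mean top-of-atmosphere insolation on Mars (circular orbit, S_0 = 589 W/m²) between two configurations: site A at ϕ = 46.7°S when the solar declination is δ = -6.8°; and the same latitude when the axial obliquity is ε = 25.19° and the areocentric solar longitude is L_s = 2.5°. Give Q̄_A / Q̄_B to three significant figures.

— Configuration A (ϕ=-46.7°):
cos h₀ = −tan(-46.7°) tan(-6.800°) = -0.1265, h₀ = 1.6977 rad.
Bracket: h₀ sin ϕ sin δ + cos ϕ cos δ sin h₀ = 1.6977×-0.72777×-0.11840 + 0.68582×0.99297×0.99196 = 0.146287 + 0.675523 = 0.821810.
Q̄ = (S_0/π) × [bracket] = (589/π) × 0.821810 = 154.08 W/m².
— Configuration B (ϕ=-46.7°):
sin δ = sin 25.19° × sin 2.5° = 0.01857, so δ = +1.064°.
cos h₀ = −tan(-46.7°) tan(+1.064°) = 0.0197, h₀ = 1.5511 rad.
Bracket: h₀ sin ϕ sin δ + cos ϕ cos δ sin h₀ = 1.5511×-0.72777×0.01857 + 0.68582×0.99983×0.99981 = -0.020963 + 0.685573 = 0.664610.
Q̄ = (S_0/π) × [bracket] = (589/π) × 0.664610 = 124.60 W/m².
Ratio Q̄_A / Q̄_B = 154.08 / 124.60 = 1.237.

Q̄_A / Q̄_B ≈ 1.24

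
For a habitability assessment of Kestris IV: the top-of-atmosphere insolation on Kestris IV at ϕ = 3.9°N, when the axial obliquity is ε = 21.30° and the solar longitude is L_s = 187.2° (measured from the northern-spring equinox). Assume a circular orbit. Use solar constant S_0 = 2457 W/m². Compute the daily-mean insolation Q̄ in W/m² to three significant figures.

Solar declination: sin δ = sin ε · sin L_s = sin 21.30° × sin 187.2° = -0.04553, so δ = -2.609°.
cos h₀ = −tan(+3.9°) tan(-2.609°) = 0.0031, h₀ = 1.5677 rad.
Bracket: h₀ sin ϕ sin δ + cos ϕ cos δ sin h₀ = 1.5677×0.06802×-0.04553 + 0.99768×0.99896×1.00000 = -0.004855 + 0.996642 = 0.991787.
Q̄ = (S_0/π) × [bracket] = (2457/π) × 0.991787 = 775.7 W/m².

Q̄ ≈ 776 W/m²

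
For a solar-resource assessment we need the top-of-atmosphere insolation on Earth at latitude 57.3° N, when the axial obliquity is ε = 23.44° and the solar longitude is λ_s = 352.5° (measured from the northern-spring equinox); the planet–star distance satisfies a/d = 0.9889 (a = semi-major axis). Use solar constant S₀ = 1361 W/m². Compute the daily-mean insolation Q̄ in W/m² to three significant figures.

Solar declination: sin δ = sin ε · sin λ_s = sin 23.44° × sin 352.5° = -0.05192, so δ = -2.976°.
cos H₀ = −tan(+57.3°) tan(-2.976°) = 0.0810, H₀ = 1.4897 rad.
Bracket: H₀ sin φ sin δ + cos φ cos δ sin H₀ = 1.4897×0.84151×-0.05192 + 0.54024×0.99865×0.99672 = -0.065087 + 0.537741 = 0.472654.
Inverse-square distance factor (a/d)² = 0.9889² = 0.977923.
Q̄ = (S₀/π) × 0.977923 × [bracket] = (1361/π) × 0.977923 × 0.472654 = 200.2 W/m².

Q̄ ≈ 200 W/m²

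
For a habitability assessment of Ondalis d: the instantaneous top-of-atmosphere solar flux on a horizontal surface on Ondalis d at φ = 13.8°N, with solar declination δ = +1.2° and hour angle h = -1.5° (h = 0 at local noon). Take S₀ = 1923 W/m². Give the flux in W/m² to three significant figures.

cos θ_z = sin φ sin δ + cos φ cos δ cos h = 0.004995 + 0.970589 = 0.975584.
Flux = S₀ · cos θ_z = 1923 × 0.975584 = 1876 W/m².

1.88e+03 W/m²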